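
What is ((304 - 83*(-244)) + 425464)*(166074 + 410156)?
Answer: 257010104600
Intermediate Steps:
((304 - 83*(-244)) + 425464)*(166074 + 410156) = ((304 + 20252) + 425464)*576230 = (20556 + 425464)*576230 = 446020*576230 = 257010104600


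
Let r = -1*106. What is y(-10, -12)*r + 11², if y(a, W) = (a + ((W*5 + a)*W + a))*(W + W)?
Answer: 2086201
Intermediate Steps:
r = -106
y(a, W) = 2*W*(2*a + W*(a + 5*W)) (y(a, W) = (a + ((5*W + a)*W + a))*(2*W) = (a + ((a + 5*W)*W + a))*(2*W) = (a + (W*(a + 5*W) + a))*(2*W) = (a + (a + W*(a + 5*W)))*(2*W) = (2*a + W*(a + 5*W))*(2*W) = 2*W*(2*a + W*(a + 5*W)))
y(-10, -12)*r + 11² = (2*(-12)*(2*(-10) + 5*(-12)² - 12*(-10)))*(-106) + 11² = (2*(-12)*(-20 + 5*144 + 120))*(-106) + 121 = (2*(-12)*(-20 + 720 + 120))*(-106) + 121 = (2*(-12)*820)*(-106) + 121 = -19680*(-106) + 121 = 2086080 + 121 = 2086201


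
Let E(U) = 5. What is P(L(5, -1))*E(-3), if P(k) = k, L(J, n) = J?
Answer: 25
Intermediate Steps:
P(L(5, -1))*E(-3) = 5*5 = 25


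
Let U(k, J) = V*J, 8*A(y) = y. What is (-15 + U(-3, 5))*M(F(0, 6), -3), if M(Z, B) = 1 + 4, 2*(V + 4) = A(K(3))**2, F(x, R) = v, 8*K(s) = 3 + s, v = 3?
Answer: -358175/2048 ≈ -174.89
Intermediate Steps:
K(s) = 3/8 + s/8 (K(s) = (3 + s)/8 = 3/8 + s/8)
F(x, R) = 3
A(y) = y/8
V = -8183/2048 (V = -4 + ((3/8 + (1/8)*3)/8)**2/2 = -4 + ((3/8 + 3/8)/8)**2/2 = -4 + ((1/8)*(3/4))**2/2 = -4 + (3/32)**2/2 = -4 + (1/2)*(9/1024) = -4 + 9/2048 = -8183/2048 ≈ -3.9956)
M(Z, B) = 5
U(k, J) = -8183*J/2048
(-15 + U(-3, 5))*M(F(0, 6), -3) = (-15 - 8183/2048*5)*5 = (-15 - 40915/2048)*5 = -71635/2048*5 = -358175/2048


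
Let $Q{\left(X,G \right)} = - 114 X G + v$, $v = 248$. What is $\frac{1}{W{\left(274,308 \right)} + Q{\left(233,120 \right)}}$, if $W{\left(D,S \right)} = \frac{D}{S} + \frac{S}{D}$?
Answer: $- \frac{21098}{67243334331} \approx -3.1376 \cdot 10^{-7}$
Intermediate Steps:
$Q{\left(X,G \right)} = 248 - 114 G X$ ($Q{\left(X,G \right)} = - 114 X G + 248 = - 114 G X + 248 = 248 - 114 G X$)
$\frac{1}{W{\left(274,308 \right)} + Q{\left(233,120 \right)}} = \frac{1}{\left(\frac{274}{308} + \frac{308}{274}\right) + \left(248 - 13680 \cdot 233\right)} = \frac{1}{\left(274 \cdot \frac{1}{308} + 308 \cdot \frac{1}{274}\right) + \left(248 - 3187440\right)} = \frac{1}{\left(\frac{137}{154} + \frac{154}{137}\right) - 3187192} = \frac{1}{\frac{42485}{21098} - 3187192} = \frac{1}{- \frac{67243334331}{21098}} = - \frac{21098}{67243334331}$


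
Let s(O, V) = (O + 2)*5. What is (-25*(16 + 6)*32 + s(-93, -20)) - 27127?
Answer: -45182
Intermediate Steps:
s(O, V) = 10 + 5*O (s(O, V) = (2 + O)*5 = 10 + 5*O)
(-25*(16 + 6)*32 + s(-93, -20)) - 27127 = (-25*(16 + 6)*32 + (10 + 5*(-93))) - 27127 = (-25*22*32 + (10 - 465)) - 27127 = (-550*32 - 455) - 27127 = (-17600 - 455) - 27127 = -18055 - 27127 = -45182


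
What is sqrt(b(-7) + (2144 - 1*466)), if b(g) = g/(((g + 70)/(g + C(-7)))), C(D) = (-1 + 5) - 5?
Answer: sqrt(15110)/3 ≈ 40.974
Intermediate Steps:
C(D) = -1 (C(D) = 4 - 5 = -1)
b(g) = g*(-1 + g)/(70 + g) (b(g) = g/(((g + 70)/(g - 1))) = g/(((70 + g)/(-1 + g))) = g*((-1 + g)/(70 + g)) = g*(-1 + g)/(70 + g))
sqrt(b(-7) + (2144 - 1*466)) = sqrt(-7*(-1 - 7)/(70 - 7) + (2144 - 1*466)) = sqrt(-7*(-8)/63 + (2144 - 466)) = sqrt(-7*1/63*(-8) + 1678) = sqrt(8/9 + 1678) = sqrt(15110/9) = sqrt(15110)/3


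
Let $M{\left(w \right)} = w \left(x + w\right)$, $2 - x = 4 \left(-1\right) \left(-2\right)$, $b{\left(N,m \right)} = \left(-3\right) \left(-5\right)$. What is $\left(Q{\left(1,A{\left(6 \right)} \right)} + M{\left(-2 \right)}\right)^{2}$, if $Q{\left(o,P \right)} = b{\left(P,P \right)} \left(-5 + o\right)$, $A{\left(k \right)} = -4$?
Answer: $1936$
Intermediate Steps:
$b{\left(N,m \right)} = 15$
$x = -6$ ($x = 2 - 4 \left(-1\right) \left(-2\right) = 2 - \left(-4\right) \left(-2\right) = 2 - 8 = -6$)
$Q{\left(o,P \right)} = -75 + 15 o$ ($Q{\left(o,P \right)} = 15 \left(-5 + o\right) = -75 + 15 o$)
$M{\left(w \right)} = w \left(-6 + w\right)$
$\left(Q{\left(1,A{\left(6 \right)} \right)} + M{\left(-2 \right)}\right)^{2} = \left(\left(-75 + 15 \cdot 1\right) - 2 \left(-6 - 2\right)\right)^{2} = \left(\left(-75 + 15\right) - -16\right)^{2} = \left(-60 + 16\right)^{2} = \left(-44\right)^{2} = 1936$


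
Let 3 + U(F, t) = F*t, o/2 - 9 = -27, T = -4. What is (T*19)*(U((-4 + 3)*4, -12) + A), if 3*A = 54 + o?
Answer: -3876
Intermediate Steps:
o = -36 (o = 18 + 2*(-27) = 18 - 54 = -36)
A = 6 (A = (54 - 36)/3 = (1/3)*18 = 6)
U(F, t) = -3 + F*t
(T*19)*(U((-4 + 3)*4, -12) + A) = (-4*19)*((-3 + ((-4 + 3)*4)*(-12)) + 6) = -76*((-3 - 1*4*(-12)) + 6) = -76*((-3 - 4*(-12)) + 6) = -76*((-3 + 48) + 6) = -76*(45 + 6) = -76*51 = -3876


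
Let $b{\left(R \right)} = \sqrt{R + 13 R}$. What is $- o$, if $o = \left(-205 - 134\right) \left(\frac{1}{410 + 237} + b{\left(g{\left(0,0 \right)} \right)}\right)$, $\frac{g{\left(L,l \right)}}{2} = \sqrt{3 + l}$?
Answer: $\frac{339}{647} + 678 \sqrt[4]{3} \sqrt{7} \approx 2361.3$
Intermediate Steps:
$g{\left(L,l \right)} = 2 \sqrt{3 + l}$
$b{\left(R \right)} = \sqrt{14} \sqrt{R}$ ($b{\left(R \right)} = \sqrt{14 R} = \sqrt{14} \sqrt{R}$)
$o = - \frac{339}{647} - 678 \sqrt[4]{3} \sqrt{7}$ ($o = \left(-205 - 134\right) \left(\frac{1}{410 + 237} + \sqrt{14} \sqrt{2 \sqrt{3 + 0}}\right) = - 339 \left(\frac{1}{647} + \sqrt{14} \sqrt{2 \sqrt{3}}\right) = - 339 \left(\frac{1}{647} + \sqrt{14} \sqrt{2} \sqrt[4]{3}\right) = - 339 \left(\frac{1}{647} + 2 \sqrt[4]{3} \sqrt{7}\right) = - \frac{339}{647} - 678 \sqrt[4]{3} \sqrt{7} \approx -2361.3$)
$- o = - (- \frac{339}{647} - 678 \sqrt[4]{3} \sqrt{7}) = \frac{339}{647} + 678 \sqrt[4]{3} \sqrt{7}$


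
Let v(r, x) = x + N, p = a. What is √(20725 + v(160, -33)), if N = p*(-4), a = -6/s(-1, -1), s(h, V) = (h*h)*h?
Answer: 2*√5167 ≈ 143.76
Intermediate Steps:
s(h, V) = h³ (s(h, V) = h²*h = h³)
a = 6 (a = -6/((-1)³) = -6/(-1) = -6*(-1) = 6)
p = 6
N = -24 (N = 6*(-4) = -24)
v(r, x) = -24 + x (v(r, x) = x - 24 = -24 + x)
√(20725 + v(160, -33)) = √(20725 + (-24 - 33)) = √(20725 - 57) = √20668 = 2*√5167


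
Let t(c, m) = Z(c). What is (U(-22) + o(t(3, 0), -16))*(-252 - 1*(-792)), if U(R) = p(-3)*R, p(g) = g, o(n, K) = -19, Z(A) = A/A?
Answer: 25380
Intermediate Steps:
Z(A) = 1
t(c, m) = 1
U(R) = -3*R
(U(-22) + o(t(3, 0), -16))*(-252 - 1*(-792)) = (-3*(-22) - 19)*(-252 - 1*(-792)) = (66 - 19)*(-252 + 792) = 47*540 = 25380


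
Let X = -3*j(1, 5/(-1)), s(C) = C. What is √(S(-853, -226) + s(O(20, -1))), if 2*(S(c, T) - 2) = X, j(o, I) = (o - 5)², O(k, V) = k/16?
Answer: I*√83/2 ≈ 4.5552*I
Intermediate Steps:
O(k, V) = k/16 (O(k, V) = k*(1/16) = k/16)
j(o, I) = (-5 + o)²
X = -48 (X = -3*(-5 + 1)² = -3*(-4)² = -3*16 = -48)
S(c, T) = -22 (S(c, T) = 2 + (½)*(-48) = 2 - 24 = -22)
√(S(-853, -226) + s(O(20, -1))) = √(-22 + (1/16)*20) = √(-22 + 5/4) = √(-83/4) = I*√83/2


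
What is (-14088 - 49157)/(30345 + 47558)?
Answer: -9035/11129 ≈ -0.81184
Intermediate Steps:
(-14088 - 49157)/(30345 + 47558) = -63245/77903 = -63245*1/77903 = -9035/11129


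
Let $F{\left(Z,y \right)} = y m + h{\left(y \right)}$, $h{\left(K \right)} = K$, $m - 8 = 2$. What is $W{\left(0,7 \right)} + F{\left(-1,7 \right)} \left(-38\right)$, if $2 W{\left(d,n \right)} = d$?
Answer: $-2926$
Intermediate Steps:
$m = 10$ ($m = 8 + 2 = 10$)
$W{\left(d,n \right)} = \frac{d}{2}$
$F{\left(Z,y \right)} = 11 y$ ($F{\left(Z,y \right)} = y 10 + y = 10 y + y = 11 y$)
$W{\left(0,7 \right)} + F{\left(-1,7 \right)} \left(-38\right) = \frac{1}{2} \cdot 0 + 11 \cdot 7 \left(-38\right) = 0 + 77 \left(-38\right) = 0 - 2926 = -2926$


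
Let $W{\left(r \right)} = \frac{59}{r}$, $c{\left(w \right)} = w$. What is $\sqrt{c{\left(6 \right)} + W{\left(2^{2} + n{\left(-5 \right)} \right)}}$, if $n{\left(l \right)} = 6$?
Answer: $\frac{\sqrt{1190}}{10} \approx 3.4496$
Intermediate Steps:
$\sqrt{c{\left(6 \right)} + W{\left(2^{2} + n{\left(-5 \right)} \right)}} = \sqrt{6 + \frac{59}{2^{2} + 6}} = \sqrt{6 + \frac{59}{4 + 6}} = \sqrt{6 + \frac{59}{10}} = \sqrt{\frac{119}{10}} = \frac{\sqrt{1190}}{10}$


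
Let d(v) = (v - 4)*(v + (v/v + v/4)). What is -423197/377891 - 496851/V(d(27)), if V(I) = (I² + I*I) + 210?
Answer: -5828170847261/3862986590699 ≈ -1.5087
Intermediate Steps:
d(v) = (1 + 5*v/4)*(-4 + v) (d(v) = (-4 + v)*(v + (1 + v*(¼))) = (-4 + v)*(v + (1 + v/4)) = (-4 + v)*(1 + 5*v/4) = (1 + 5*v/4)*(-4 + v))
V(I) = 210 + 2*I² (V(I) = (I² + I²) + 210 = 2*I² + 210 = 210 + 2*I²)
-423197/377891 - 496851/V(d(27)) = -423197/377891 - 496851/(210 + 2*(-4 - 4*27 + (5/4)*27²)²) = -423197*1/377891 - 496851/(210 + 2*(-4 - 108 + (5/4)*729)²) = -423197/377891 - 496851/(210 + 2*(-4 - 108 + 3645/4)²) = -423197/377891 - 496851/(210 + 2*(3197/4)²) = -423197/377891 - 496851/(210 + 2*(10220809/16)) = -423197/377891 - 496851/(210 + 10220809/8) = -423197/377891 - 496851/10222489/8 = -423197/377891 - 496851*8/10222489 = -423197/377891 - 3974808/10222489 = -5828170847261/3862986590699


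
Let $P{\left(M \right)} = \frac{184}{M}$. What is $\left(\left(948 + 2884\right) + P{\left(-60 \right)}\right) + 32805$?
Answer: $\frac{549509}{15} \approx 36634.0$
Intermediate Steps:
$\left(\left(948 + 2884\right) + P{\left(-60 \right)}\right) + 32805 = \left(\left(948 + 2884\right) + \frac{184}{-60}\right) + 32805 = \left(3832 + 184 \left(- \frac{1}{60}\right)\right) + 32805 = \left(3832 - \frac{46}{15}\right) + 32805 = \frac{57434}{15} + 32805 = \frac{549509}{15}$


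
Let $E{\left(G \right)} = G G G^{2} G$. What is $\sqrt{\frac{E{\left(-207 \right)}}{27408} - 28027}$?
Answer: $\frac{i \sqrt{72484221140311}}{2284} \approx 3727.6 i$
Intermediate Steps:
$E{\left(G \right)} = G^{5}$ ($E{\left(G \right)} = G^{2} G^{2} G = G^{4} G = G^{5}$)
$\sqrt{\frac{E{\left(-207 \right)}}{27408} - 28027} = \sqrt{\frac{\left(-207\right)^{5}}{27408} - 28027} = \sqrt{\left(-380059617807\right) \frac{1}{27408} - 28027} = \sqrt{- \frac{126686539269}{9136} - 28027} = \sqrt{- \frac{126942593941}{9136}} = \frac{i \sqrt{72484221140311}}{2284}$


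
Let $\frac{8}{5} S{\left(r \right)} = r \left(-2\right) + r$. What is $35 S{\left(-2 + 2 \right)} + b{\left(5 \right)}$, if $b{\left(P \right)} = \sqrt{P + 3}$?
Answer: $2 \sqrt{2} \approx 2.8284$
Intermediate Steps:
$b{\left(P \right)} = \sqrt{3 + P}$
$S{\left(r \right)} = - \frac{5 r}{8}$ ($S{\left(r \right)} = \frac{5 \left(r \left(-2\right) + r\right)}{8} = \frac{5 \left(- 2 r + r\right)}{8} = \frac{5 \left(- r\right)}{8} = - \frac{5 r}{8}$)
$35 S{\left(-2 + 2 \right)} + b{\left(5 \right)} = 35 \left(- \frac{5 \left(-2 + 2\right)}{8}\right) + \sqrt{3 + 5} = 35 \left(\left(- \frac{5}{8}\right) 0\right) + \sqrt{8} = 35 \cdot 0 + 2 \sqrt{2} = 0 + 2 \sqrt{2} = 2 \sqrt{2}$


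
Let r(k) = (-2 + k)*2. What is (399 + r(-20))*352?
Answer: 124960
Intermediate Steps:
r(k) = -4 + 2*k
(399 + r(-20))*352 = (399 + (-4 + 2*(-20)))*352 = (399 + (-4 - 40))*352 = (399 - 44)*352 = 355*352 = 124960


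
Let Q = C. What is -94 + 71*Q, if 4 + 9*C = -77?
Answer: -733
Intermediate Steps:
C = -9 (C = -4/9 + (1/9)*(-77) = -4/9 - 77/9 = -9)
Q = -9
-94 + 71*Q = -94 + 71*(-9) = -94 - 639 = -733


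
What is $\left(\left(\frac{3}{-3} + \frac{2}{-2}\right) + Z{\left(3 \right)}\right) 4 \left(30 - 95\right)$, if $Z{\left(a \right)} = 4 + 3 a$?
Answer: $-2860$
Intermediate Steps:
$\left(\left(\frac{3}{-3} + \frac{2}{-2}\right) + Z{\left(3 \right)}\right) 4 \left(30 - 95\right) = \left(\left(\frac{3}{-3} + \frac{2}{-2}\right) + \left(4 + 3 \cdot 3\right)\right) 4 \left(30 - 95\right) = \left(\left(3 \left(- \frac{1}{3}\right) + 2 \left(- \frac{1}{2}\right)\right) + \left(4 + 9\right)\right) 4 \left(-65\right) = \left(\left(-1 - 1\right) + 13\right) 4 \left(-65\right) = \left(-2 + 13\right) 4 \left(-65\right) = 11 \cdot 4 \left(-65\right) = 44 \left(-65\right) = -2860$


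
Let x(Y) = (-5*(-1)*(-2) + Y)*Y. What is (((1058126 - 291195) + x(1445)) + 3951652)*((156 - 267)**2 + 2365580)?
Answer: 16151079300358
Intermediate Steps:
x(Y) = Y*(-10 + Y) (x(Y) = (5*(-2) + Y)*Y = (-10 + Y)*Y = Y*(-10 + Y))
(((1058126 - 291195) + x(1445)) + 3951652)*((156 - 267)**2 + 2365580) = (((1058126 - 291195) + 1445*(-10 + 1445)) + 3951652)*((156 - 267)**2 + 2365580) = ((766931 + 1445*1435) + 3951652)*((-111)**2 + 2365580) = ((766931 + 2073575) + 3951652)*(12321 + 2365580) = (2840506 + 3951652)*2377901 = 6792158*2377901 = 16151079300358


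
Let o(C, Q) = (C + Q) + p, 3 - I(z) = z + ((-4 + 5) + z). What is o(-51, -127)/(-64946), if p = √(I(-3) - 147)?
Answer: 89/32473 - I*√139/64946 ≈ 0.0027407 - 0.00018153*I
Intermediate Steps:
I(z) = 2 - 2*z (I(z) = 3 - (z + ((-4 + 5) + z)) = 3 - (z + (1 + z)) = 3 - (1 + 2*z) = 3 + (-1 - 2*z) = 2 - 2*z)
p = I*√139 (p = √((2 - 2*(-3)) - 147) = √((2 + 6) - 147) = √(8 - 147) = √(-139) = I*√139 ≈ 11.79*I)
o(C, Q) = C + Q + I*√139 (o(C, Q) = (C + Q) + I*√139 = C + Q + I*√139)
o(-51, -127)/(-64946) = (-51 - 127 + I*√139)/(-64946) = (-178 + I*√139)*(-1/64946) = 89/32473 - I*√139/64946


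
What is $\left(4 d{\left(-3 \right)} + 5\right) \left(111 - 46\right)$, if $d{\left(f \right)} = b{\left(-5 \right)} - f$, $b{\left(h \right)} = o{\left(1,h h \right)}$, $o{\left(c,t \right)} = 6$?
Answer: $2665$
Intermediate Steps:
$b{\left(h \right)} = 6$
$d{\left(f \right)} = 6 - f$
$\left(4 d{\left(-3 \right)} + 5\right) \left(111 - 46\right) = \left(4 \left(6 - -3\right) + 5\right) \left(111 - 46\right) = \left(4 \left(6 + 3\right) + 5\right) 65 = \left(4 \cdot 9 + 5\right) 65 = \left(36 + 5\right) 65 = 41 \cdot 65 = 2665$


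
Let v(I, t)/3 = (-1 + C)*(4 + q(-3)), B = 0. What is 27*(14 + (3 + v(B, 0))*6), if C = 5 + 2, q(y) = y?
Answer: 3780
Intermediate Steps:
C = 7
v(I, t) = 18 (v(I, t) = 3*((-1 + 7)*(4 - 3)) = 3*(6*1) = 3*6 = 18)
27*(14 + (3 + v(B, 0))*6) = 27*(14 + (3 + 18)*6) = 27*(14 + 21*6) = 27*(14 + 126) = 27*140 = 3780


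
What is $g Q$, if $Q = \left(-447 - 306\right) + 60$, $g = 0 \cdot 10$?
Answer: $0$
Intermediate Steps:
$g = 0$
$Q = -693$ ($Q = -753 + 60 = -693$)
$g Q = 0 \left(-693\right) = 0$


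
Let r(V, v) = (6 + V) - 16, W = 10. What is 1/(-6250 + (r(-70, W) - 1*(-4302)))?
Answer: -1/2028 ≈ -0.00049310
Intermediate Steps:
r(V, v) = -10 + V
1/(-6250 + (r(-70, W) - 1*(-4302))) = 1/(-6250 + ((-10 - 70) - 1*(-4302))) = 1/(-6250 + (-80 + 4302)) = 1/(-6250 + 4222) = 1/(-2028) = -1/2028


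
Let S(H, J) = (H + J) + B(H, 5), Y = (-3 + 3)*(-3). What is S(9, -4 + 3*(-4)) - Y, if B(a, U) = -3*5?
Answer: -22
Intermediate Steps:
B(a, U) = -15
Y = 0 (Y = 0*(-3) = 0)
S(H, J) = -15 + H + J (S(H, J) = (H + J) - 15 = -15 + H + J)
S(9, -4 + 3*(-4)) - Y = (-15 + 9 + (-4 + 3*(-4))) - 1*0 = (-15 + 9 + (-4 - 12)) + 0 = (-15 + 9 - 16) + 0 = -22 + 0 = -22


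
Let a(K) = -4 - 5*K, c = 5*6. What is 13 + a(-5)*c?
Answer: 643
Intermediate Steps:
c = 30
13 + a(-5)*c = 13 + (-4 - 5*(-5))*30 = 13 + (-4 + 25)*30 = 13 + 21*30 = 13 + 630 = 643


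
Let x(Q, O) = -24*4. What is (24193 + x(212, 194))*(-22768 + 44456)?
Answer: 522615736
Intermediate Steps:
x(Q, O) = -96
(24193 + x(212, 194))*(-22768 + 44456) = (24193 - 96)*(-22768 + 44456) = 24097*21688 = 522615736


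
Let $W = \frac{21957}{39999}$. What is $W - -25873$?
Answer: $\frac{344972028}{13333} \approx 25874.0$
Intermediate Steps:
$W = \frac{7319}{13333}$ ($W = 21957 \cdot \frac{1}{39999} = \frac{7319}{13333} \approx 0.54894$)
$W - -25873 = \frac{7319}{13333} - -25873 = \frac{7319}{13333} + 25873 = \frac{344972028}{13333}$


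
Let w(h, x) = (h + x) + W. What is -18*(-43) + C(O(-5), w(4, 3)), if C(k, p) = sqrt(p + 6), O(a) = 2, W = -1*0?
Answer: 774 + sqrt(13) ≈ 777.61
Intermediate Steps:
W = 0
w(h, x) = h + x (w(h, x) = (h + x) + 0 = h + x)
C(k, p) = sqrt(6 + p)
-18*(-43) + C(O(-5), w(4, 3)) = -18*(-43) + sqrt(6 + (4 + 3)) = 774 + sqrt(6 + 7) = 774 + sqrt(13)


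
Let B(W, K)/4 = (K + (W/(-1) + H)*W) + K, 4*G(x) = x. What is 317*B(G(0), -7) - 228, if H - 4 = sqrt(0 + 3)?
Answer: -17980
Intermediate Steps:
G(x) = x/4
H = 4 + sqrt(3) (H = 4 + sqrt(0 + 3) = 4 + sqrt(3) ≈ 5.7320)
B(W, K) = 8*K + 4*W*(4 + sqrt(3) - W) (B(W, K) = 4*((K + (W/(-1) + (4 + sqrt(3)))*W) + K) = 4*((K + (W*(-1) + (4 + sqrt(3)))*W) + K) = 4*((K + (-W + (4 + sqrt(3)))*W) + K) = 4*((K + (4 + sqrt(3) - W)*W) + K) = 4*((K + W*(4 + sqrt(3) - W)) + K) = 4*(2*K + W*(4 + sqrt(3) - W)) = 8*K + 4*W*(4 + sqrt(3) - W))
317*B(G(0), -7) - 228 = 317*(-4*((1/4)*0)**2 + 8*(-7) + 4*((1/4)*0)*(4 + sqrt(3))) - 228 = 317*(-4*0**2 - 56 + 4*0*(4 + sqrt(3))) - 228 = 317*(-4*0 - 56 + 0) - 228 = 317*(0 - 56 + 0) - 228 = 317*(-56) - 228 = -17752 - 228 = -17980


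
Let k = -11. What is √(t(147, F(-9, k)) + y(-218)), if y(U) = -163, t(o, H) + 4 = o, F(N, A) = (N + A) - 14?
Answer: 2*I*√5 ≈ 4.4721*I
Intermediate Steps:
F(N, A) = -14 + A + N (F(N, A) = (A + N) - 14 = -14 + A + N)
t(o, H) = -4 + o
√(t(147, F(-9, k)) + y(-218)) = √((-4 + 147) - 163) = √(143 - 163) = √(-20) = 2*I*√5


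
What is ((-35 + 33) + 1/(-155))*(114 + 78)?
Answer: -59712/155 ≈ -385.24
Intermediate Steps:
((-35 + 33) + 1/(-155))*(114 + 78) = (-2 - 1/155)*192 = -311/155*192 = -59712/155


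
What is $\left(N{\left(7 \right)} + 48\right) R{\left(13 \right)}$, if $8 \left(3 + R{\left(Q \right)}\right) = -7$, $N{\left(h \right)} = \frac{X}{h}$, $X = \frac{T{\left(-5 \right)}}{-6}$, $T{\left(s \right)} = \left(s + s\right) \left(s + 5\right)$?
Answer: $-186$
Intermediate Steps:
$T{\left(s \right)} = 2 s \left(5 + s\right)$
$X = 0$ ($X = \frac{2 \left(-5\right) \left(5 - 5\right)}{-6} = 2 \left(-5\right) 0 \left(- \frac{1}{6}\right) = 0 \left(- \frac{1}{6}\right) = 0$)
$N{\left(h \right)} = 0$ ($N{\left(h \right)} = \frac{0}{h} = 0$)
$R{\left(Q \right)} = - \frac{31}{8}$ ($R{\left(Q \right)} = -3 + \frac{1}{8} \left(-7\right) = -3 - \frac{7}{8} = - \frac{31}{8}$)
$\left(N{\left(7 \right)} + 48\right) R{\left(13 \right)} = \left(0 + 48\right) \left(- \frac{31}{8}\right) = 48 \left(- \frac{31}{8}\right) = -186$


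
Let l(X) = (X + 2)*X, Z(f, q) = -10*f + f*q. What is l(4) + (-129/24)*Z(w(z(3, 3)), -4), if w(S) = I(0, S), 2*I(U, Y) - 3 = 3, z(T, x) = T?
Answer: 999/4 ≈ 249.75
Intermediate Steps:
I(U, Y) = 3 (I(U, Y) = 3/2 + (½)*3 = 3/2 + 3/2 = 3)
w(S) = 3
l(X) = X*(2 + X) (l(X) = (2 + X)*X = X*(2 + X))
l(4) + (-129/24)*Z(w(z(3, 3)), -4) = 4*(2 + 4) + (-129/24)*(3*(-10 - 4)) = 4*6 + (-129*1/24)*(3*(-14)) = 24 - 43/8*(-42) = 24 + 903/4 = 999/4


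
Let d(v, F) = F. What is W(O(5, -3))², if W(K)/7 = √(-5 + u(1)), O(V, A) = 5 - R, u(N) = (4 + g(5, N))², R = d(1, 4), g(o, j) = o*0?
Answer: 539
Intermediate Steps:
g(o, j) = 0
R = 4
u(N) = 16 (u(N) = (4 + 0)² = 4² = 16)
O(V, A) = 1 (O(V, A) = 5 - 1*4 = 5 - 4 = 1)
W(K) = 7*√11 (W(K) = 7*√(-5 + 16) = 7*√11)
W(O(5, -3))² = (7*√11)² = 539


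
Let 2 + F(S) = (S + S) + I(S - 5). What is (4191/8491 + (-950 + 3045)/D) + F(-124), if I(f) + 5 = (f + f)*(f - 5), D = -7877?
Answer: 2295259965281/66883607 ≈ 34317.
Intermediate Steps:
I(f) = -5 + 2*f*(-5 + f) (I(f) = -5 + (f + f)*(f - 5) = -5 + (2*f)*(-5 + f) = -5 + 2*f*(-5 + f))
F(S) = 43 - 8*S + 2*(-5 + S)² (F(S) = -2 + ((S + S) + (-5 - 10*(S - 5) + 2*(S - 5)²)) = -2 + (2*S + (-5 - 10*(-5 + S) + 2*(-5 + S)²)) = -2 + (2*S + (-5 + (50 - 10*S) + 2*(-5 + S)²)) = -2 + (2*S + (45 - 10*S + 2*(-5 + S)²)) = -2 + (45 - 8*S + 2*(-5 + S)²) = 43 - 8*S + 2*(-5 + S)²)
(4191/8491 + (-950 + 3045)/D) + F(-124) = (4191/8491 + (-950 + 3045)/(-7877)) + (93 - 28*(-124) + 2*(-124)²) = (4191*(1/8491) + 2095*(-1/7877)) + (93 + 3472 + 2*15376) = (4191/8491 - 2095/7877) + (93 + 3472 + 30752) = 15223862/66883607 + 34317 = 2295259965281/66883607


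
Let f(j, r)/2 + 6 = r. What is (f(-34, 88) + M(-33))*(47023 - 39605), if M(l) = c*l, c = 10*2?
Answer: -3679328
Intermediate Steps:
c = 20
f(j, r) = -12 + 2*r
M(l) = 20*l
(f(-34, 88) + M(-33))*(47023 - 39605) = ((-12 + 2*88) + 20*(-33))*(47023 - 39605) = ((-12 + 176) - 660)*7418 = (164 - 660)*7418 = -496*7418 = -3679328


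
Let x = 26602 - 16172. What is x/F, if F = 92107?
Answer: 10430/92107 ≈ 0.11324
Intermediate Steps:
x = 10430
x/F = 10430/92107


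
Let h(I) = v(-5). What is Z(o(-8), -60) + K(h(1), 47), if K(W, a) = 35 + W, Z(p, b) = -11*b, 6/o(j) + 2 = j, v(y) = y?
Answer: 690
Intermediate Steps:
h(I) = -5
o(j) = 6/(-2 + j)
Z(o(-8), -60) + K(h(1), 47) = -11*(-60) + (35 - 5) = 660 + 30 = 690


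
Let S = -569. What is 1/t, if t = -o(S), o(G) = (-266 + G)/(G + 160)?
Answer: -409/835 ≈ -0.48982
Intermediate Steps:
o(G) = (-266 + G)/(160 + G)
t = -835/409 (t = -(-266 - 569)/(160 - 569) = -(-835)/(-409) = -(-1)*(-835)/409 = -1*835/409 = -835/409 ≈ -2.0416)
1/t = 1/(-835/409) = -409/835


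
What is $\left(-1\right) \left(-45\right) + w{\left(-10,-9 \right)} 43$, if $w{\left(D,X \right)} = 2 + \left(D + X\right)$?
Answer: $-686$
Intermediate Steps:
$w{\left(D,X \right)} = 2 + D + X$
$\left(-1\right) \left(-45\right) + w{\left(-10,-9 \right)} 43 = \left(-1\right) \left(-45\right) + \left(2 - 10 - 9\right) 43 = 45 - 731 = -686$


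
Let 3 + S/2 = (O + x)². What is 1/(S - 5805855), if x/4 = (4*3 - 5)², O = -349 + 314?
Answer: -1/5754019 ≈ -1.7379e-7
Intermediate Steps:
O = -35
x = 196 (x = 4*(4*3 - 5)² = 4*(12 - 5)² = 4*7² = 4*49 = 196)
S = 51836 (S = -6 + 2*(-35 + 196)² = -6 + 2*161² = -6 + 2*25921 = -6 + 51842 = 51836)
1/(S - 5805855) = 1/(51836 - 5805855) = 1/(-5754019) = -1/5754019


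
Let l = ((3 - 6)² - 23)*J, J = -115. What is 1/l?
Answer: 1/1610 ≈ 0.00062112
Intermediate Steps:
l = 1610 (l = ((3 - 6)² - 23)*(-115) = ((-3)² - 23)*(-115) = (9 - 23)*(-115) = -14*(-115) = 1610)
1/l = 1/1610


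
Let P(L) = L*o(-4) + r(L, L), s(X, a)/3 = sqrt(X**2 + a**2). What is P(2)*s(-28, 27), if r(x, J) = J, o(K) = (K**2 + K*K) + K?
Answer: 174*sqrt(1513) ≈ 6768.1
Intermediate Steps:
s(X, a) = 3*sqrt(X**2 + a**2)
o(K) = K + 2*K**2 (o(K) = (K**2 + K**2) + K = 2*K**2 + K = K + 2*K**2)
P(L) = 29*L (P(L) = L*(-4*(1 + 2*(-4))) + L = L*(-4*(1 - 8)) + L = L*(-4*(-7)) + L = L*28 + L = 28*L + L = 29*L)
P(2)*s(-28, 27) = (29*2)*(3*sqrt((-28)**2 + 27**2)) = 58*(3*sqrt(784 + 729)) = 58*(3*sqrt(1513)) = 174*sqrt(1513)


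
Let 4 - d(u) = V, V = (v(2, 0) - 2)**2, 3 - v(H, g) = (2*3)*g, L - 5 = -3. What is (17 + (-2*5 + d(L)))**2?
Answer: 100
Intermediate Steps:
L = 2 (L = 5 - 3 = 2)
v(H, g) = 3 - 6*g (v(H, g) = 3 - 2*3*g = 3 - 6*g)
V = 1 (V = ((3 - 6*0) - 2)**2 = ((3 + 0) - 2)**2 = (3 - 2)**2 = 1**2 = 1)
d(u) = 3 (d(u) = 4 - 1*1 = 4 - 1 = 3)
(17 + (-2*5 + d(L)))**2 = (17 + (-2*5 + 3))**2 = (17 + (-10 + 3))**2 = (17 - 7)**2 = 10**2 = 100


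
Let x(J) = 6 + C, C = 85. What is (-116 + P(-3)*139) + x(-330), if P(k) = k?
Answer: -442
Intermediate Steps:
x(J) = 91 (x(J) = 6 + 85 = 91)
(-116 + P(-3)*139) + x(-330) = (-116 - 3*139) + 91 = (-116 - 417) + 91 = -533 + 91 = -442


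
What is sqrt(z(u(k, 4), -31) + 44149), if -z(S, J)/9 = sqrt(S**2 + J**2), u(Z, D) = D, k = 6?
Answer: sqrt(44149 - 9*sqrt(977)) ≈ 209.45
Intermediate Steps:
z(S, J) = -9*sqrt(J**2 + S**2) (z(S, J) = -9*sqrt(S**2 + J**2) = -9*sqrt(J**2 + S**2))
sqrt(z(u(k, 4), -31) + 44149) = sqrt(-9*sqrt((-31)**2 + 4**2) + 44149) = sqrt(-9*sqrt(961 + 16) + 44149) = sqrt(-9*sqrt(977) + 44149) = sqrt(44149 - 9*sqrt(977))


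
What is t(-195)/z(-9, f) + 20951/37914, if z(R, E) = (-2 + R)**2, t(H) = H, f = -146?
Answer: -4858159/4587594 ≈ -1.0590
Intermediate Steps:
t(-195)/z(-9, f) + 20951/37914 = -195/(-2 - 9)**2 + 20951/37914 = -195/((-11)**2) + 20951*(1/37914) = -195/121 + 20951/37914 = -4858159/4587594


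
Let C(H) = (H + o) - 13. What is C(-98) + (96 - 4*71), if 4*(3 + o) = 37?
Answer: -1171/4 ≈ -292.75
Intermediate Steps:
o = 25/4 (o = -3 + (1/4)*37 = -3 + 37/4 = 25/4 ≈ 6.2500)
C(H) = -27/4 + H (C(H) = (H + 25/4) - 13 = (25/4 + H) - 13 = -27/4 + H)
C(-98) + (96 - 4*71) = (-27/4 - 98) + (96 - 4*71) = -419/4 + (96 - 284) = -419/4 - 188 = -1171/4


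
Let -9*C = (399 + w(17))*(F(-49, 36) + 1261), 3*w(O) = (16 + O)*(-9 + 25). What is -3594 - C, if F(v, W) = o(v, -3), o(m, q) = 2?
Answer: 231293/3 ≈ 77098.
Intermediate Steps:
w(O) = 256/3 + 16*O/3 (w(O) = ((16 + O)*(-9 + 25))/3 = ((16 + O)*16)/3 = (256 + 16*O)/3 = 256/3 + 16*O/3)
F(v, W) = 2
C = -242075/3 (C = -(399 + (256/3 + (16/3)*17))*(2 + 1261)/9 = -(399 + (256/3 + 272/3))*1263/9 = -(399 + 176)*1263/9 = -575*1263/9 = -1/9*726225 = -242075/3 ≈ -80692.)
-3594 - C = -3594 - 1*(-242075/3) = -3594 + 242075/3 = 231293/3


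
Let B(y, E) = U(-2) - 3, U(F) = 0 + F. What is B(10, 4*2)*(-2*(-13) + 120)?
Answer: -730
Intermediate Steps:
U(F) = F
B(y, E) = -5 (B(y, E) = -2 - 3 = -5)
B(10, 4*2)*(-2*(-13) + 120) = -5*(-2*(-13) + 120) = -5*(26 + 120) = -5*146 = -730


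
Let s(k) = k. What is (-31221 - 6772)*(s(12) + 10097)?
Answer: -384071237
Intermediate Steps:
(-31221 - 6772)*(s(12) + 10097) = (-31221 - 6772)*(12 + 10097) = -37993*10109 = -384071237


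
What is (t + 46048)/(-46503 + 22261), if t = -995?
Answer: -45053/24242 ≈ -1.8585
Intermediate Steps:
(t + 46048)/(-46503 + 22261) = (-995 + 46048)/(-46503 + 22261) = 45053/(-24242) = 45053*(-1/24242) = -45053/24242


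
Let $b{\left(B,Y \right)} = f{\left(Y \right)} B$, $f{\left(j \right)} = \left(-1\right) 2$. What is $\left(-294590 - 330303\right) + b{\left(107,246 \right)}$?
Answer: $-625107$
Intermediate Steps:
$f{\left(j \right)} = -2$
$b{\left(B,Y \right)} = - 2 B$
$\left(-294590 - 330303\right) + b{\left(107,246 \right)} = \left(-294590 - 330303\right) - 214 = -624893 - 214 = -625107$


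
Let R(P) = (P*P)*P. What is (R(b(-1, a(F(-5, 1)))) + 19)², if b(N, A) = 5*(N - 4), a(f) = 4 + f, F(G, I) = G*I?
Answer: 243547236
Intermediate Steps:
b(N, A) = -20 + 5*N (b(N, A) = 5*(-4 + N) = -20 + 5*N)
R(P) = P³ (R(P) = P²*P = P³)
(R(b(-1, a(F(-5, 1)))) + 19)² = ((-20 + 5*(-1))³ + 19)² = ((-20 - 5)³ + 19)² = ((-25)³ + 19)² = (-15625 + 19)² = (-15606)² = 243547236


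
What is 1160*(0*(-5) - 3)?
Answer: -3480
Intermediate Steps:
1160*(0*(-5) - 3) = 1160*(0 - 3) = 1160*(-3) = -3480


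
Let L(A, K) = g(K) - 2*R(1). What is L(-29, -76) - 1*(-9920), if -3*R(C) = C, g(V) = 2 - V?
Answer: 29996/3 ≈ 9998.7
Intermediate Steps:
R(C) = -C/3
L(A, K) = 8/3 - K (L(A, K) = (2 - K) - (-2)/3 = (2 - K) - 2*(-⅓) = (2 - K) + ⅔ = 8/3 - K)
L(-29, -76) - 1*(-9920) = (8/3 - 1*(-76)) - 1*(-9920) = (8/3 + 76) + 9920 = 236/3 + 9920 = 29996/3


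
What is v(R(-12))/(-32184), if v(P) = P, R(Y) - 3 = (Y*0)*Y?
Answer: -1/10728 ≈ -9.3214e-5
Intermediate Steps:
R(Y) = 3 (R(Y) = 3 + (Y*0)*Y = 3 + 0*Y = 3 + 0 = 3)
v(R(-12))/(-32184) = 3/(-32184) = 3*(-1/32184) = -1/10728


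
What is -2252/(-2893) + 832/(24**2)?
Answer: 57877/26037 ≈ 2.2229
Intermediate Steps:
-2252/(-2893) + 832/(24**2) = -2252*(-1/2893) + 832/576 = 2252/2893 + 832*(1/576) = 2252/2893 + 13/9 = 57877/26037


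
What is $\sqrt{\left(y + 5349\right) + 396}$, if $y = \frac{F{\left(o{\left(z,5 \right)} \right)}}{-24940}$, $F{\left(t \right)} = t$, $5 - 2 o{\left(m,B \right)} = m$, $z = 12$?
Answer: $\frac{\sqrt{3573410769290}}{24940} \approx 75.796$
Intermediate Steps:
$o{\left(m,B \right)} = \frac{5}{2} - \frac{m}{2}$
$y = \frac{7}{49880}$ ($y = \frac{\frac{5}{2} - 6}{-24940} = \left(\frac{5}{2} - 6\right) \left(- \frac{1}{24940}\right) = \left(- \frac{7}{2}\right) \left(- \frac{1}{24940}\right) = \frac{7}{49880} \approx 0.00014034$)
$\sqrt{\left(y + 5349\right) + 396} = \sqrt{\left(\frac{7}{49880} + 5349\right) + 396} = \sqrt{\frac{266808127}{49880} + 396} = \sqrt{\frac{286560607}{49880}} = \frac{\sqrt{3573410769290}}{24940}$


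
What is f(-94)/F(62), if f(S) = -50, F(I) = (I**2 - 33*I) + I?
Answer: -5/186 ≈ -0.026882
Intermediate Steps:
F(I) = I**2 - 32*I
f(-94)/F(62) = -50*1/(62*(-32 + 62)) = -50/(62*30) = -50/1860 = -50*1/1860 = -5/186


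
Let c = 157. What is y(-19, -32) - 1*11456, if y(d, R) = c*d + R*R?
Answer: -13415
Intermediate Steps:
y(d, R) = R**2 + 157*d (y(d, R) = 157*d + R*R = 157*d + R**2 = R**2 + 157*d)
y(-19, -32) - 1*11456 = ((-32)**2 + 157*(-19)) - 1*11456 = (1024 - 2983) - 11456 = -1959 - 11456 = -13415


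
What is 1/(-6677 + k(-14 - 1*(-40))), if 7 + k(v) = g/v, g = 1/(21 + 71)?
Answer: -2392/15988127 ≈ -0.00014961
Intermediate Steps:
g = 1/92 ≈ 0.010870
k(v) = -7 + 1/(92*v)
1/(-6677 + k(-14 - 1*(-40))) = 1/(-6677 + (-7 + 1/(92*(-14 - 1*(-40))))) = 1/(-6677 + (-7 + 1/(92*(-14 + 40)))) = 1/(-6677 + (-7 + (1/92)/26)) = 1/(-6677 + (-7 + (1/92)*(1/26))) = 1/(-6677 + (-7 + 1/2392)) = 1/(-6677 - 16743/2392) = 1/(-15988127/2392) = -2392/15988127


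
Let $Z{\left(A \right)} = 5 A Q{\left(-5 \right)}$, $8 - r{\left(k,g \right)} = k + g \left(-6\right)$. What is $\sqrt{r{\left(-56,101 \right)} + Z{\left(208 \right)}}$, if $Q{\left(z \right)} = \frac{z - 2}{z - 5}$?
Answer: $\sqrt{1398} \approx 37.39$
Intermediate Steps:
$Q{\left(z \right)} = \frac{-2 + z}{-5 + z}$
$r{\left(k,g \right)} = 8 - k + 6 g$ ($r{\left(k,g \right)} = 8 - \left(k + g \left(-6\right)\right) = 8 - \left(k - 6 g\right) = 8 + \left(- k + 6 g\right) = 8 - k + 6 g$)
$Z{\left(A \right)} = \frac{7 A}{2}$ ($Z{\left(A \right)} = 5 A \frac{-2 - 5}{-5 - 5} = 5 A \frac{1}{-10} \left(-7\right) = 5 A \left(\left(- \frac{1}{10}\right) \left(-7\right)\right) = 5 A \frac{7}{10} = \frac{7 A}{2}$)
$\sqrt{r{\left(-56,101 \right)} + Z{\left(208 \right)}} = \sqrt{\left(8 - -56 + 6 \cdot 101\right) + \frac{7}{2} \cdot 208} = \sqrt{\left(8 + 56 + 606\right) + 728} = \sqrt{670 + 728} = \sqrt{1398}$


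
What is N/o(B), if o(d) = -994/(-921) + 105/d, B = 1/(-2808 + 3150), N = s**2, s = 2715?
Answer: 6788898225/33074104 ≈ 205.26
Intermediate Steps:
N = 7371225 (N = 2715**2 = 7371225)
B = 1/342 ≈ 0.0029240
o(d) = 994/921 + 105/d (o(d) = -994*(-1/921) + 105/d = 994/921 + 105/d)
N/o(B) = 7371225/(994/921 + 105/(1/342)) = 7371225/(994/921 + 105*342) = 7371225/(994/921 + 35910) = 7371225/(33074104/921) = 7371225*(921/33074104) = 6788898225/33074104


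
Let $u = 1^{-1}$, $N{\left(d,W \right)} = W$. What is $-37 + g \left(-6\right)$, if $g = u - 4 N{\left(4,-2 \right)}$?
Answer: $-91$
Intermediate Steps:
$u = 1$
$g = 9$ ($g = 1 - -8 = 1 + 8 = 9$)
$-37 + g \left(-6\right) = -37 + 9 \left(-6\right) = -37 - 54 = -91$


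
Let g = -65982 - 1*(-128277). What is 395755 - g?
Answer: 333460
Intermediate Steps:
g = 62295 (g = -65982 + 128277 = 62295)
395755 - g = 395755 - 1*62295 = 395755 - 62295 = 333460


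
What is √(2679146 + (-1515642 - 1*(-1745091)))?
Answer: √2908595 ≈ 1705.5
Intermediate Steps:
√(2679146 + (-1515642 - 1*(-1745091))) = √(2679146 + (-1515642 + 1745091)) = √(2679146 + 229449) = √2908595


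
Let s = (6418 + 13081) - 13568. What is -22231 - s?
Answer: -28162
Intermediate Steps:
s = 5931 (s = 19499 - 13568 = 5931)
-22231 - s = -22231 - 1*5931 = -22231 - 5931 = -28162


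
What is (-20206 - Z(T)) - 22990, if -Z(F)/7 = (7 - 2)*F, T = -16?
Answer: -43756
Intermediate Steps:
Z(F) = -35*F (Z(F) = -7*(7 - 2)*F = -35*F)
(-20206 - Z(T)) - 22990 = (-20206 - (-35)*(-16)) - 22990 = (-20206 - 1*560) - 22990 = (-20206 - 560) - 22990 = -20766 - 22990 = -43756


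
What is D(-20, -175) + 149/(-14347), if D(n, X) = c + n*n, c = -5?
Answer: 5666916/14347 ≈ 394.99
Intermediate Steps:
D(n, X) = -5 + n**2 (D(n, X) = -5 + n*n = -5 + n**2)
D(-20, -175) + 149/(-14347) = (-5 + (-20)**2) + 149/(-14347) = (-5 + 400) + 149*(-1/14347) = 395 - 149/14347 = 5666916/14347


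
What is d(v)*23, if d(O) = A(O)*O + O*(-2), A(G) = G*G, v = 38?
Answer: 1260308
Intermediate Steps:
A(G) = G²
d(O) = O³ - 2*O (d(O) = O²*O + O*(-2) = O³ - 2*O)
d(v)*23 = (38*(-2 + 38²))*23 = (38*(-2 + 1444))*23 = (38*1442)*23 = 54796*23 = 1260308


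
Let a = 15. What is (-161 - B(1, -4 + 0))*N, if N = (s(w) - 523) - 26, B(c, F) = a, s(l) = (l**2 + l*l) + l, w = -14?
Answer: 30096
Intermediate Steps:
s(l) = l + 2*l**2 (s(l) = (l**2 + l**2) + l = 2*l**2 + l = l + 2*l**2)
B(c, F) = 15
N = -171 (N = (-14*(1 + 2*(-14)) - 523) - 26 = (-14*(1 - 28) - 523) - 26 = (-14*(-27) - 523) - 26 = (378 - 523) - 26 = -145 - 26 = -171)
(-161 - B(1, -4 + 0))*N = (-161 - 1*15)*(-171) = (-161 - 15)*(-171) = -176*(-171) = 30096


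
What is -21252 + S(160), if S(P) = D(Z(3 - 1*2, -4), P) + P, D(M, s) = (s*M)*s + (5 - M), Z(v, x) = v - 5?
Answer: -123483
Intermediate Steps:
Z(v, x) = -5 + v
D(M, s) = 5 - M + M*s² (D(M, s) = (M*s)*s + (5 - M) = M*s² + (5 - M) = 5 - M + M*s²)
S(P) = 9 + P - 4*P² (S(P) = (5 - (-5 + (3 - 1*2)) + (-5 + (3 - 1*2))*P²) + P = (5 - (-5 + (3 - 2)) + (-5 + (3 - 2))*P²) + P = (5 - (-5 + 1) + (-5 + 1)*P²) + P = (5 - 1*(-4) - 4*P²) + P = (5 + 4 - 4*P²) + P = (9 - 4*P²) + P = 9 + P - 4*P²)
-21252 + S(160) = -21252 + (9 + 160 - 4*160²) = -21252 + (9 + 160 - 4*25600) = -21252 + (9 + 160 - 102400) = -21252 - 102231 = -123483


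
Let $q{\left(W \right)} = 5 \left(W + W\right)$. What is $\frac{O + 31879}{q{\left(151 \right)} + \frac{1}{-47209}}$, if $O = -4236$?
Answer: $\frac{1304998387}{71285589} \approx 18.307$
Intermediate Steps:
$q{\left(W \right)} = 10 W$ ($q{\left(W \right)} = 5 \cdot 2 W = 10 W$)
$\frac{O + 31879}{q{\left(151 \right)} + \frac{1}{-47209}} = \frac{-4236 + 31879}{10 \cdot 151 + \frac{1}{-47209}} = \frac{27643}{1510 - \frac{1}{47209}} = \frac{27643}{\frac{71285589}{47209}} = 27643 \cdot \frac{47209}{71285589} = \frac{1304998387}{71285589}$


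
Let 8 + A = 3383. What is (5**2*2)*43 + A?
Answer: 5525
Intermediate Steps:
A = 3375 (A = -8 + 3383 = 3375)
(5**2*2)*43 + A = (5**2*2)*43 + 3375 = (25*2)*43 + 3375 = 50*43 + 3375 = 2150 + 3375 = 5525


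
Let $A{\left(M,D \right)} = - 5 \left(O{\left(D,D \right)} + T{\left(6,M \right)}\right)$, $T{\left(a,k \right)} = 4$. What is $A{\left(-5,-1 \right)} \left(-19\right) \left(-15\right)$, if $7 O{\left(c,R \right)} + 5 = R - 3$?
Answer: $- \frac{27075}{7} \approx -3867.9$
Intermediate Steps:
$O{\left(c,R \right)} = - \frac{8}{7} + \frac{R}{7}$ ($O{\left(c,R \right)} = - \frac{5}{7} + \frac{R - 3}{7} = - \frac{5}{7} + \frac{-3 + R}{7} = - \frac{5}{7} + \left(- \frac{3}{7} + \frac{R}{7}\right) = - \frac{8}{7} + \frac{R}{7}$)
$A{\left(M,D \right)} = - \frac{100}{7} - \frac{5 D}{7}$ ($A{\left(M,D \right)} = - 5 \left(\left(- \frac{8}{7} + \frac{D}{7}\right) + 4\right) = - 5 \left(\frac{20}{7} + \frac{D}{7}\right) = - \frac{100}{7} - \frac{5 D}{7}$)
$A{\left(-5,-1 \right)} \left(-19\right) \left(-15\right) = \left(- \frac{100}{7} - - \frac{5}{7}\right) \left(-19\right) \left(-15\right) = \left(- \frac{100}{7} + \frac{5}{7}\right) \left(-19\right) \left(-15\right) = \left(- \frac{95}{7}\right) \left(-19\right) \left(-15\right) = \frac{1805}{7} \left(-15\right) = - \frac{27075}{7}$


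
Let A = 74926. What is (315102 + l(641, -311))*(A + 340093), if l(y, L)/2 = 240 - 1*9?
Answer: 130965055716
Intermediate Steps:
l(y, L) = 462 (l(y, L) = 2*(240 - 1*9) = 2*(240 - 9) = 2*231 = 462)
(315102 + l(641, -311))*(A + 340093) = (315102 + 462)*(74926 + 340093) = 315564*415019 = 130965055716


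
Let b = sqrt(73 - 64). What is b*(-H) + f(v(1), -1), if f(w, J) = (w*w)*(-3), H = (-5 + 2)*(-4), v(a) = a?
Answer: -39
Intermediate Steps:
H = 12 (H = -3*(-4) = 12)
b = 3 (b = sqrt(9) = 3)
f(w, J) = -3*w**2 (f(w, J) = w**2*(-3) = -3*w**2)
b*(-H) + f(v(1), -1) = 3*(-1*12) - 3*1**2 = 3*(-12) - 3*1 = -36 - 3 = -39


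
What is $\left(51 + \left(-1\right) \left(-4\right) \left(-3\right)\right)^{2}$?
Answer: $1521$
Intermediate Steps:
$\left(51 + \left(-1\right) \left(-4\right) \left(-3\right)\right)^{2} = \left(51 + 4 \left(-3\right)\right)^{2} = \left(51 - 12\right)^{2} = 39^{2} = 1521$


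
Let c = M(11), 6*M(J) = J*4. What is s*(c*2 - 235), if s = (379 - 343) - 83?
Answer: 31067/3 ≈ 10356.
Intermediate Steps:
s = -47 (s = 36 - 83 = -47)
M(J) = 2*J/3 (M(J) = (J*4)/6 = (4*J)/6 = 2*J/3)
c = 22/3 (c = (⅔)*11 = 22/3 ≈ 7.3333)
s*(c*2 - 235) = -47*((22/3)*2 - 235) = -47*(44/3 - 235) = -47*(-661/3) = 31067/3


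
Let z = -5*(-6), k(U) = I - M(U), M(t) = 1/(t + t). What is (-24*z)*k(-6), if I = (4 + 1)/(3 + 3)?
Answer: -660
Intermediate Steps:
M(t) = 1/(2*t)
I = ⅚ (I = 5/6 = 5*(⅙) = ⅚ ≈ 0.83333)
k(U) = ⅚ - 1/(2*U)
z = 30
(-24*z)*k(-6) = (-24*30)*((⅙)*(-3 + 5*(-6))/(-6)) = -120*(-1)*(-3 - 30)/6 = -120*(-1)*(-33)/6 = -720*11/12 = -660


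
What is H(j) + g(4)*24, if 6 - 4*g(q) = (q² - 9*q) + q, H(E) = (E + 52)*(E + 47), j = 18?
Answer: 4682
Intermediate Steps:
H(E) = (47 + E)*(52 + E) (H(E) = (52 + E)*(47 + E) = (47 + E)*(52 + E))
g(q) = 3/2 + 2*q - q²/4 (g(q) = 3/2 - ((q² - 9*q) + q)/4 = 3/2 - (q² - 8*q)/4 = 3/2 + (2*q - q²/4) = 3/2 + 2*q - q²/4)
H(j) + g(4)*24 = (2444 + 18² + 99*18) + (3/2 + 2*4 - ¼*4²)*24 = (2444 + 324 + 1782) + (3/2 + 8 - ¼*16)*24 = 4550 + (3/2 + 8 - 4)*24 = 4550 + (11/2)*24 = 4550 + 132 = 4682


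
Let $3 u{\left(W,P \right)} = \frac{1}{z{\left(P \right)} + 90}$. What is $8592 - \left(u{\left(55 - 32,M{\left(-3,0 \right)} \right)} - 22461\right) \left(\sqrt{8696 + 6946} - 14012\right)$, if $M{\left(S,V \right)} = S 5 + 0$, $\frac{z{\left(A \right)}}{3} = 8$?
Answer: $- \frac{53816247734}{171} + \frac{7681661 \sqrt{1738}}{114} \approx -3.1191 \cdot 10^{8}$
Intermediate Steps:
$z{\left(A \right)} = 24$ ($z{\left(A \right)} = 3 \cdot 8 = 24$)
$M{\left(S,V \right)} = 5 S$ ($M{\left(S,V \right)} = 5 S + 0 = 5 S$)
$u{\left(W,P \right)} = \frac{1}{342}$ ($u{\left(W,P \right)} = \frac{1}{3 \left(24 + 90\right)} = \frac{1}{3 \cdot 114} = \frac{1}{3} \cdot \frac{1}{114} = \frac{1}{342}$)
$8592 - \left(u{\left(55 - 32,M{\left(-3,0 \right)} \right)} - 22461\right) \left(\sqrt{8696 + 6946} - 14012\right) = 8592 - \left(\frac{1}{342} - 22461\right) \left(\sqrt{8696 + 6946} - 14012\right) = 8592 - - \frac{7681661 \left(\sqrt{15642} - 14012\right)}{342} = 8592 - - \frac{7681661 \left(3 \sqrt{1738} - 14012\right)}{342} = 8592 - - \frac{7681661 \left(-14012 + 3 \sqrt{1738}\right)}{342} = 8592 - \left(\frac{53817716966}{171} - \frac{7681661 \sqrt{1738}}{114}\right) = - \frac{53816247734}{171} + \frac{7681661 \sqrt{1738}}{114}$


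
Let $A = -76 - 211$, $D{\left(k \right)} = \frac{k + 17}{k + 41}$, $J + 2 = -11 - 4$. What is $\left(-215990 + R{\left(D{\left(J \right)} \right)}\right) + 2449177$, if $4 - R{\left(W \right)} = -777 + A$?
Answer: $2234255$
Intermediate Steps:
$J = -17$ ($J = -2 - 15 = -17$)
$D{\left(k \right)} = \frac{17 + k}{41 + k}$
$A = -287$ ($A = -76 - 211 = -287$)
$R{\left(W \right)} = 1068$ ($R{\left(W \right)} = 4 - \left(-777 - 287\right) = 4 - -1064 = 4 + 1064 = 1068$)
$\left(-215990 + R{\left(D{\left(J \right)} \right)}\right) + 2449177 = \left(-215990 + 1068\right) + 2449177 = -214922 + 2449177 = 2234255$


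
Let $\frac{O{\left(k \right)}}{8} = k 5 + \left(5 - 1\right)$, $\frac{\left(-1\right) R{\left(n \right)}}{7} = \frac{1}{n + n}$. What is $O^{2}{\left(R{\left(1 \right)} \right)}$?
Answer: $11664$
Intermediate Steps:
$R{\left(n \right)} = - \frac{7}{2 n}$ ($R{\left(n \right)} = - \frac{7}{n + n} = - \frac{7}{2 n}$)
$O{\left(k \right)} = 32 + 40 k$ ($O{\left(k \right)} = 8 \left(k 5 + \left(5 - 1\right)\right) = 8 \left(5 k + 4\right) = 8 \left(4 + 5 k\right) = 32 + 40 k$)
$O^{2}{\left(R{\left(1 \right)} \right)} = \left(32 + 40 \left(- \frac{7}{2 \cdot 1}\right)\right)^{2} = \left(32 + 40 \left(\left(- \frac{7}{2}\right) 1\right)\right)^{2} = \left(32 + 40 \left(- \frac{7}{2}\right)\right)^{2} = \left(32 - 140\right)^{2} = \left(-108\right)^{2} = 11664$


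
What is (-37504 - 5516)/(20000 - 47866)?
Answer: 21510/13933 ≈ 1.5438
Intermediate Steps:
(-37504 - 5516)/(20000 - 47866) = -43020/(-27866) = -43020*(-1/27866) = 21510/13933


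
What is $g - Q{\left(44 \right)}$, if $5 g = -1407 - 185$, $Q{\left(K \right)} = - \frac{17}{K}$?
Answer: $- \frac{69963}{220} \approx -318.01$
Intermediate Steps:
$g = - \frac{1592}{5}$ ($g = \frac{-1407 - 185}{5} = \frac{1}{5} \left(-1592\right) = - \frac{1592}{5} \approx -318.4$)
$g - Q{\left(44 \right)} = - \frac{1592}{5} - - \frac{17}{44} = - \frac{1592}{5} + \frac{17}{44} = - \frac{69963}{220}$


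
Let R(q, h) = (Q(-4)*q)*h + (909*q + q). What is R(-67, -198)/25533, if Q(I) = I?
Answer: -114034/25533 ≈ -4.4661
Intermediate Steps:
R(q, h) = 910*q - 4*h*q (R(q, h) = (-4*q)*h + (909*q + q) = -4*h*q + 910*q = 910*q - 4*h*q)
R(-67, -198)/25533 = (2*(-67)*(455 - 2*(-198)))/25533 = (2*(-67)*(455 + 396))*(1/25533) = (2*(-67)*851)*(1/25533) = -114034*1/25533 = -114034/25533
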